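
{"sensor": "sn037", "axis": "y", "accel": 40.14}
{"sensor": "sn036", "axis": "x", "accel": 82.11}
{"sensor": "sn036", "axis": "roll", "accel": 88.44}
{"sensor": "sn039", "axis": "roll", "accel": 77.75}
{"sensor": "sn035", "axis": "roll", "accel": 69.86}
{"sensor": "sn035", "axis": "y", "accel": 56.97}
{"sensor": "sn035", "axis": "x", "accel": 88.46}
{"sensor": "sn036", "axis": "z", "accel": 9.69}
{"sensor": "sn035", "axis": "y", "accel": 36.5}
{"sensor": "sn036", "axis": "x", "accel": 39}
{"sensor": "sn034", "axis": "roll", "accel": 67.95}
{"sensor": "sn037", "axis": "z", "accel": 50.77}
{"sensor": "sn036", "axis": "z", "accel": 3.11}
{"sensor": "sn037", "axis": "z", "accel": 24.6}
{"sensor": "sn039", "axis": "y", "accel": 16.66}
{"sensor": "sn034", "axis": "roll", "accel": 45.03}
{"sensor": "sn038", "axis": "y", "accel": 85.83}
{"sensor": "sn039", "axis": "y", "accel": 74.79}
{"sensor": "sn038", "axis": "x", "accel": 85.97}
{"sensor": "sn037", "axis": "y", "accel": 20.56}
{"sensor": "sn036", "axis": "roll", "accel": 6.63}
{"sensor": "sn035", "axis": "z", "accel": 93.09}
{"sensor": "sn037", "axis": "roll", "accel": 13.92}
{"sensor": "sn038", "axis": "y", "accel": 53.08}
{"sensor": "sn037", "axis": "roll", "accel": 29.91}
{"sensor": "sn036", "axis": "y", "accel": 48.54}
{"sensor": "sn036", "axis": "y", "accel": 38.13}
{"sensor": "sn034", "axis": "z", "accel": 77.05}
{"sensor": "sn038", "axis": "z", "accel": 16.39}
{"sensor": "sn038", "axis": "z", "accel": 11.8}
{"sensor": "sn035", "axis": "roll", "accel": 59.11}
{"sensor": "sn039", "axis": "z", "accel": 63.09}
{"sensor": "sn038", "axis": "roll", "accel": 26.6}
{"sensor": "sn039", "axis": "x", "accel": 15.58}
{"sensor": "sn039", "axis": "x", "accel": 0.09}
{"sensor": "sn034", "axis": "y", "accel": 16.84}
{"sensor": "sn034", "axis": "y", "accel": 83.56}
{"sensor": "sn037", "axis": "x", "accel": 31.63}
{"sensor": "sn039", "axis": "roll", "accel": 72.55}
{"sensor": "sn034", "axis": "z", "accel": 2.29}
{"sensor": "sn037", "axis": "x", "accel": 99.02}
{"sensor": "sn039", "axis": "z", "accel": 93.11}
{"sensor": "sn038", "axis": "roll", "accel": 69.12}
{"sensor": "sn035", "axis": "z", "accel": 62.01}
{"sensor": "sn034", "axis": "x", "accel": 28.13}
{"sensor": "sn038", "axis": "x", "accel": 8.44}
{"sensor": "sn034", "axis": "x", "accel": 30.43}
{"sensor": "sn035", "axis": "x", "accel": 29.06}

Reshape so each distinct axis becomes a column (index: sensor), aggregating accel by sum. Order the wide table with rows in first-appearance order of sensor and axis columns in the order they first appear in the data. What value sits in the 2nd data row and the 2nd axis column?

121.11

With rows in first-appearance order of sensor, row 2 is sensor=sn036. axis columns in first-appearance order: y, x, roll, z; column 2 is x.
Long rows with sensor=sn036, axis=x: 82.11 + 39 = 121.11.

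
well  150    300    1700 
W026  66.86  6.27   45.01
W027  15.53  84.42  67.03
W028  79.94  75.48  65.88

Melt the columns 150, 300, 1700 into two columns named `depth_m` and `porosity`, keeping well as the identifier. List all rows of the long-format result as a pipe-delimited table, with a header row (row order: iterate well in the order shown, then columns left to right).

| well | depth_m | porosity |
| W026 | 150 | 66.86 |
| W026 | 300 | 6.27 |
| W026 | 1700 | 45.01 |
| W027 | 150 | 15.53 |
| W027 | 300 | 84.42 |
| W027 | 1700 | 67.03 |
| W028 | 150 | 79.94 |
| W028 | 300 | 75.48 |
| W028 | 1700 | 65.88 |

Each (well, column) pair becomes one row: 3 × 3 = 9 rows.
For example, (W026, 150) → porosity=66.86.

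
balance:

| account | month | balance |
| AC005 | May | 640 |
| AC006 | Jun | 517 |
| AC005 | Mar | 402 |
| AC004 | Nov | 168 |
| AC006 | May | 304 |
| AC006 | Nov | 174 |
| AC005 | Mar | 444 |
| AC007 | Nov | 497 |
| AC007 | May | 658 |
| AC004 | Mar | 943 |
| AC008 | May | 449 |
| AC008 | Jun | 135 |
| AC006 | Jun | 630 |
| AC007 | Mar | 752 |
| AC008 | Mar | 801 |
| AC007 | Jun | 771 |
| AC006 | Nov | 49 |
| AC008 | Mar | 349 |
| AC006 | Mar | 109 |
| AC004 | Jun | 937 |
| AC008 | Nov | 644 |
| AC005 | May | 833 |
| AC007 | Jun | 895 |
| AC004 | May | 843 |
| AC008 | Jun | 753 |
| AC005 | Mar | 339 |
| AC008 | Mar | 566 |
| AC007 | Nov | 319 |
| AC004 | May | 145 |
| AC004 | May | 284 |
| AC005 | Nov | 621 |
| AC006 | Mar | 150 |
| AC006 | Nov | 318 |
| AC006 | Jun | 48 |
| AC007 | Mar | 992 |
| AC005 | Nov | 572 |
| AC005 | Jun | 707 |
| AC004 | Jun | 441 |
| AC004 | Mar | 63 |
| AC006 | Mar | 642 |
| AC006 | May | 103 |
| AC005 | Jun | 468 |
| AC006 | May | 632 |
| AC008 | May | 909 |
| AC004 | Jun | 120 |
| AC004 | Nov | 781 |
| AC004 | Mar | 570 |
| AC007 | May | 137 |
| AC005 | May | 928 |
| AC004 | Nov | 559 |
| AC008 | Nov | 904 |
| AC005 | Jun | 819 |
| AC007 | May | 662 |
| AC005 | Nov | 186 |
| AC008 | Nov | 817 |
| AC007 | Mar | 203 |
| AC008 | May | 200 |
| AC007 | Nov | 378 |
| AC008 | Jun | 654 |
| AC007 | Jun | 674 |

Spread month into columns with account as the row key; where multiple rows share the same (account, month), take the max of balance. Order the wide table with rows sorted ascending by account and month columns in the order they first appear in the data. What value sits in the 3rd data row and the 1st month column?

632

With rows sorted ascending by account, row 3 is account=AC006. month columns in first-appearance order: May, Jun, Mar, Nov; column 1 is May.
Long rows with account=AC006, month=May: max(304, 103, 632) = 632.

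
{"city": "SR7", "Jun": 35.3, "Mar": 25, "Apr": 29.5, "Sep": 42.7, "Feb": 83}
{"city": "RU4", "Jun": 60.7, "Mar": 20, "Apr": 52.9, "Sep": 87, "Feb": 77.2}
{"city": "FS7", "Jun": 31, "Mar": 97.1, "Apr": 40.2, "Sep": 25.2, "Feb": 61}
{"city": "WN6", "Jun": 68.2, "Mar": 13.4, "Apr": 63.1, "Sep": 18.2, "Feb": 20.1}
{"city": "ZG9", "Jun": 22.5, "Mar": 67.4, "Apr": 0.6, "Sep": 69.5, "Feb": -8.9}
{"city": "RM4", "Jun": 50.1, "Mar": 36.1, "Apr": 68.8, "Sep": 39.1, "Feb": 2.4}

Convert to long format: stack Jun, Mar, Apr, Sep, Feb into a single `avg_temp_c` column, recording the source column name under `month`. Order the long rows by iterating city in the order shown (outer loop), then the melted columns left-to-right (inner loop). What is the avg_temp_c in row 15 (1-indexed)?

30 rows total (6 × 5). Row 15: index ⌊(15-1)/5⌋ = 2 into city → FS7; (15-1) mod 5 = 4 into the melted columns → Feb.
So row 15 is (FS7, Feb, 61); avg_temp_c = 61.

61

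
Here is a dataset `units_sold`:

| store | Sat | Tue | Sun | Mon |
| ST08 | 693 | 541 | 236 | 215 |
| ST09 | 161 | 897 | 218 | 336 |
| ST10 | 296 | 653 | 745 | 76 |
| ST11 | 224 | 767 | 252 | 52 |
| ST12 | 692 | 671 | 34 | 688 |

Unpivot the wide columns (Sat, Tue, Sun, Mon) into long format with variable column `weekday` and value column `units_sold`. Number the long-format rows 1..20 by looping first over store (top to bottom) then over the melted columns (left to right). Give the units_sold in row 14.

20 rows total (5 × 4). Row 14: index ⌊(14-1)/4⌋ = 3 into store → ST11; (14-1) mod 4 = 1 into the melted columns → Tue.
So row 14 is (ST11, Tue, 767); units_sold = 767.

767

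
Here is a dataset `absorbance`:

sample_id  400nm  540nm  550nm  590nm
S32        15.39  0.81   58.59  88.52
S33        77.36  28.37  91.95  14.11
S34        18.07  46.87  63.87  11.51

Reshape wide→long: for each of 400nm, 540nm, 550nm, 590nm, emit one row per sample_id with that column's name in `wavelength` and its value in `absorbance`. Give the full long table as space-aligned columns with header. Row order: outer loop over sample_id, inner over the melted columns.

Each (sample_id, column) pair becomes one row: 3 × 4 = 12 rows.
For example, (S32, 400nm) → absorbance=15.39.

sample_id  wavelength  absorbance
S32        400nm       15.39     
S32        540nm       0.81      
S32        550nm       58.59     
S32        590nm       88.52     
S33        400nm       77.36     
S33        540nm       28.37     
S33        550nm       91.95     
S33        590nm       14.11     
S34        400nm       18.07     
S34        540nm       46.87     
S34        550nm       63.87     
S34        590nm       11.51     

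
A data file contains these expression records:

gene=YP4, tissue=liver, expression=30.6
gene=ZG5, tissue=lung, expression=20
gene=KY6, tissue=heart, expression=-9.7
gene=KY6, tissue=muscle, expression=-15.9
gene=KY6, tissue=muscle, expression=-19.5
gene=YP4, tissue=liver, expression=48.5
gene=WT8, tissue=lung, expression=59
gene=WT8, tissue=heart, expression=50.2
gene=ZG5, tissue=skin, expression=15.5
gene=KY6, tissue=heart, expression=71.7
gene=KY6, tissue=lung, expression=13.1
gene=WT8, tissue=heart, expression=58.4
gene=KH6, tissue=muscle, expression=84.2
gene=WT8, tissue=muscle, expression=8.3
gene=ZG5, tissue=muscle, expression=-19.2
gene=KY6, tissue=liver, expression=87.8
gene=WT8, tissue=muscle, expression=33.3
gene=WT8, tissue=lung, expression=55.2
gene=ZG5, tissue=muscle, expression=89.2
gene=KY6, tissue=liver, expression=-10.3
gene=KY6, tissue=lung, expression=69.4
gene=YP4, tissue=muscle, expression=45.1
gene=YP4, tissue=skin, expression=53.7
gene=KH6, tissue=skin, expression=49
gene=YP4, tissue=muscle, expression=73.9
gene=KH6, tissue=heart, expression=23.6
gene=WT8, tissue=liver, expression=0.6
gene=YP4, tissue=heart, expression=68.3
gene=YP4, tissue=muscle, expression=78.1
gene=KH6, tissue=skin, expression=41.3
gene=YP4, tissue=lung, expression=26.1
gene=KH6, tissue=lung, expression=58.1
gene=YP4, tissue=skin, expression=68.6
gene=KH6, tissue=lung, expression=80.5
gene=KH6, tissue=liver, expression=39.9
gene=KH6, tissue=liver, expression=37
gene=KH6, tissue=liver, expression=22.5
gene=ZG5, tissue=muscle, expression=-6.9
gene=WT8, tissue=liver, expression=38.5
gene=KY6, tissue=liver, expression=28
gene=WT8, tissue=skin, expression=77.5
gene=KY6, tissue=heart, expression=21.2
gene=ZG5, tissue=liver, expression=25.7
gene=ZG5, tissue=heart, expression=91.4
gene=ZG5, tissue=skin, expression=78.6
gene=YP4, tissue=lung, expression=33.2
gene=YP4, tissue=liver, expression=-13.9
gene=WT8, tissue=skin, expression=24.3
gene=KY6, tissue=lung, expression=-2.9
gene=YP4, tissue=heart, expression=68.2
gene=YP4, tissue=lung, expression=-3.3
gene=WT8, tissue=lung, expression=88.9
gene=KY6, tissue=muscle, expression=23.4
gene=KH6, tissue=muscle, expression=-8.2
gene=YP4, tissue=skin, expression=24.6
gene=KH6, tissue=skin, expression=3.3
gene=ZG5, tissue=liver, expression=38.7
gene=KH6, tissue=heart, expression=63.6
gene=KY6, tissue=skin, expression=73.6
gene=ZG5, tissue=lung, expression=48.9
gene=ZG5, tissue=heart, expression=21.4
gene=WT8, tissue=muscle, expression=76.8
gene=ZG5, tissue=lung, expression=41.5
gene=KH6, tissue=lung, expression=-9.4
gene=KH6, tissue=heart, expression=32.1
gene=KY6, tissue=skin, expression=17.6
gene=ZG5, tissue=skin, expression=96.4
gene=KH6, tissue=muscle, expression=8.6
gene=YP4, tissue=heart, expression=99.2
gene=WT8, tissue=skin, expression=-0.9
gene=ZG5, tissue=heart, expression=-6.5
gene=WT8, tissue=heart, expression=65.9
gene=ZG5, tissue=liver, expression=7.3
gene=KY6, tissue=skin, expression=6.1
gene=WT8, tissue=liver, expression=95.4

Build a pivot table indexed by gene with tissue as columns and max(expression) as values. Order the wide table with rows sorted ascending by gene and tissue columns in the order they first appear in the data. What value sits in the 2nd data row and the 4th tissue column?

With rows sorted ascending by gene, row 2 is gene=KY6. tissue columns in first-appearance order: liver, lung, heart, muscle, skin; column 4 is muscle.
Long rows with gene=KY6, tissue=muscle: max(-15.9, -19.5, 23.4) = 23.4.

23.4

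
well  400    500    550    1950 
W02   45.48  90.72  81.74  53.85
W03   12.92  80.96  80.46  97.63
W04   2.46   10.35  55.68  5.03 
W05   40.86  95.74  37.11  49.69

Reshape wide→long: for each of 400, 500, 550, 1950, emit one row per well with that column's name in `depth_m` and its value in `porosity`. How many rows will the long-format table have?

16

4 well values × 4 melted columns = 16 rows.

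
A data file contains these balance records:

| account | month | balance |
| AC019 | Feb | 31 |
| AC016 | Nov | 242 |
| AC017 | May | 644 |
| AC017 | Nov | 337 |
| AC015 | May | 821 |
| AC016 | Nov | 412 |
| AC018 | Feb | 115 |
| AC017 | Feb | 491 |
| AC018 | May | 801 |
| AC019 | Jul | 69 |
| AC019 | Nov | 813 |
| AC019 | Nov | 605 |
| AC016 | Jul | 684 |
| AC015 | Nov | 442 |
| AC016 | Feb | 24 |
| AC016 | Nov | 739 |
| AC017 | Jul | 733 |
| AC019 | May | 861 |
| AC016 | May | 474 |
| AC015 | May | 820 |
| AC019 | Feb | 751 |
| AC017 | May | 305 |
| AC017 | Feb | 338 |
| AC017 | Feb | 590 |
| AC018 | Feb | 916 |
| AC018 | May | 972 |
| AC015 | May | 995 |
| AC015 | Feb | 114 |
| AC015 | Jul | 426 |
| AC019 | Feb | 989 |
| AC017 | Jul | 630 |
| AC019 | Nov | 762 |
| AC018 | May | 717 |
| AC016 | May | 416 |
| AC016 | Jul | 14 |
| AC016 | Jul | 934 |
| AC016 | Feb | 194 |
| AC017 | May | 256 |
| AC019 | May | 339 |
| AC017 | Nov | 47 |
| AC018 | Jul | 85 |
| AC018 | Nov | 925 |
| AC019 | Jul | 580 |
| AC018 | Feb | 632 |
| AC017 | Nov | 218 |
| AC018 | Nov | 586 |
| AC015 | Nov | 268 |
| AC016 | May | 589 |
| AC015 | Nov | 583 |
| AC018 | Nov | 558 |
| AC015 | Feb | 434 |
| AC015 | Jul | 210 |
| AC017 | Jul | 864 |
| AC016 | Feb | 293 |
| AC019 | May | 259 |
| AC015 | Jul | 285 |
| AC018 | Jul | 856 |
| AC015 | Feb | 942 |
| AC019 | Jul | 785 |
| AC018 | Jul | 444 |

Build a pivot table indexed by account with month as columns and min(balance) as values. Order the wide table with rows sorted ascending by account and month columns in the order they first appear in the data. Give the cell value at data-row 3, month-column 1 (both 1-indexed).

With rows sorted ascending by account, row 3 is account=AC017. month columns in first-appearance order: Feb, Nov, May, Jul; column 1 is Feb.
Long rows with account=AC017, month=Feb: min(491, 338, 590) = 338.

338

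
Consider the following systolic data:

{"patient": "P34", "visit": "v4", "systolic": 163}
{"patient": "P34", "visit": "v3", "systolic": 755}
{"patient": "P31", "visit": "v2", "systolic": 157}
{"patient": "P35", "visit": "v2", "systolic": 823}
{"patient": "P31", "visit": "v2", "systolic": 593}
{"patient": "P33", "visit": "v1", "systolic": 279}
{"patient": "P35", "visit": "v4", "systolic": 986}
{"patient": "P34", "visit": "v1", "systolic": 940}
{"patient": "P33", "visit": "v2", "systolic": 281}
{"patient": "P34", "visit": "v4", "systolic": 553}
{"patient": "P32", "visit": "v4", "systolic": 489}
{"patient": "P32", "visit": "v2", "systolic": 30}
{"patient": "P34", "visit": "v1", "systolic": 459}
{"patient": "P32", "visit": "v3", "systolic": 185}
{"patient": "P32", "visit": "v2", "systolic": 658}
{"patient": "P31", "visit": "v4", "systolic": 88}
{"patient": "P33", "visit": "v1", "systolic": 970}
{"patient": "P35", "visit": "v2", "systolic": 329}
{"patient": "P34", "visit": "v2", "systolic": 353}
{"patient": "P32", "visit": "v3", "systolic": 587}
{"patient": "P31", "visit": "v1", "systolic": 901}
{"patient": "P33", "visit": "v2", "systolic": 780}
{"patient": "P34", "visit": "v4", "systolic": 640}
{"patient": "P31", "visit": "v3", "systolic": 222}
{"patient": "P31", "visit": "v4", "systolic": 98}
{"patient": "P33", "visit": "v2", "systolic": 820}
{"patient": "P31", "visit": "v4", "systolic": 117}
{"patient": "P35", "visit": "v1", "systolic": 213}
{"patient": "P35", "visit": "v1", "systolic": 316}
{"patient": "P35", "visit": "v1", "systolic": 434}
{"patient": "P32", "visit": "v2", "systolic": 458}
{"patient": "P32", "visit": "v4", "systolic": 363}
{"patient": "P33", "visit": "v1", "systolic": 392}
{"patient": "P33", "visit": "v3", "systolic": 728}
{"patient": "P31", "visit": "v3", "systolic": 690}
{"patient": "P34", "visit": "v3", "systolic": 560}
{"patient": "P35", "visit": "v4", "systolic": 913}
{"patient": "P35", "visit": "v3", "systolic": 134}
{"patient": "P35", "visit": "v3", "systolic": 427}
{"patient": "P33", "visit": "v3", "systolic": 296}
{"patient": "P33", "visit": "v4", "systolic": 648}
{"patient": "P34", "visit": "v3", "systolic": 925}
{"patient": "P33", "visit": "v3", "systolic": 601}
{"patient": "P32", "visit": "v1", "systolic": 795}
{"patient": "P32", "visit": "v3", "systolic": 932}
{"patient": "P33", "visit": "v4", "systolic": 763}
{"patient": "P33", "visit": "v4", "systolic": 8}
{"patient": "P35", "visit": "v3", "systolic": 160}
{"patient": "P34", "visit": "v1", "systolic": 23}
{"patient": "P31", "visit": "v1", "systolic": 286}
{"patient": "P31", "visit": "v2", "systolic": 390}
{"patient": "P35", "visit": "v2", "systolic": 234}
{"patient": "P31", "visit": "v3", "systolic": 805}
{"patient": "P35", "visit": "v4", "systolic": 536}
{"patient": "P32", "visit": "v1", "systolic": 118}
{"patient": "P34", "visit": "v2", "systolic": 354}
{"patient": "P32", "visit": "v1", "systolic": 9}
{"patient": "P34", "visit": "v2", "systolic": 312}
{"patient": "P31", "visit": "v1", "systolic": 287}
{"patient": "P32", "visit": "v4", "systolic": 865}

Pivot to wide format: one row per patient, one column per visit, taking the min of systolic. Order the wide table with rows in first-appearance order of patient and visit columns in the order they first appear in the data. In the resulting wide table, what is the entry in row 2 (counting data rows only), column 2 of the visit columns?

222

With rows in first-appearance order of patient, row 2 is patient=P31. visit columns in first-appearance order: v4, v3, v2, v1; column 2 is v3.
Long rows with patient=P31, visit=v3: min(222, 690, 805) = 222.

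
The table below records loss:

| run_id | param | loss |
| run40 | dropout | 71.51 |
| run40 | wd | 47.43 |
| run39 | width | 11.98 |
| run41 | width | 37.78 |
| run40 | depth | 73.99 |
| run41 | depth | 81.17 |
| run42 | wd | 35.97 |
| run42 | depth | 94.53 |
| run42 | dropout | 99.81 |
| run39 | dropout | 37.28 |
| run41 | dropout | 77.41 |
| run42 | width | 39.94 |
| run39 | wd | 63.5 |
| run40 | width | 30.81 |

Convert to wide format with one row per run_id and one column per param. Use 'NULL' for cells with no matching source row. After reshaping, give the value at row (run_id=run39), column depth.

NULL

No long-format row has run_id=run39 and param=depth, so the cell is NULL.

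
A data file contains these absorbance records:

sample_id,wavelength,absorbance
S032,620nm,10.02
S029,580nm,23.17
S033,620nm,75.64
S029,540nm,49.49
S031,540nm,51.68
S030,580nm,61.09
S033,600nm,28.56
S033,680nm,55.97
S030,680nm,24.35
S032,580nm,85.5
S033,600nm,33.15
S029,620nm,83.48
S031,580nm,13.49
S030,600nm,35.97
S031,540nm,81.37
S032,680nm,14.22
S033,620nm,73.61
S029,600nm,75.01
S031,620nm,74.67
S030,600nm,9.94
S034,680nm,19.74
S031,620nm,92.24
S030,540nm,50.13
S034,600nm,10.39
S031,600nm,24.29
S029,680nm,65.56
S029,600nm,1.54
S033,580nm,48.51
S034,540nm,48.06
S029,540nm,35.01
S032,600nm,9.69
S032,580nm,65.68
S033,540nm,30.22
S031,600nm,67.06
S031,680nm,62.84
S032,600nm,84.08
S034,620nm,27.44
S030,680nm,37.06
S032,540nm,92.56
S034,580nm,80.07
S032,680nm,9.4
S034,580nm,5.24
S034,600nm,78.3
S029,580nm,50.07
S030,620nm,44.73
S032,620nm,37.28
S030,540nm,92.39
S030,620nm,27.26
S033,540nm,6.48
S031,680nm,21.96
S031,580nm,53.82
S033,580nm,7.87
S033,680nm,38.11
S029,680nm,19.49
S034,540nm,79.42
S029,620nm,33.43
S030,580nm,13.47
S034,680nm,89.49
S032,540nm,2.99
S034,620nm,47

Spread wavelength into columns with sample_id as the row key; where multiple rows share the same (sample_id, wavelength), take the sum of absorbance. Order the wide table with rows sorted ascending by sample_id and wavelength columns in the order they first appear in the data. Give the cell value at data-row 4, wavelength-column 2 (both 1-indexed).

With rows sorted ascending by sample_id, row 4 is sample_id=S032. wavelength columns in first-appearance order: 620nm, 580nm, 540nm, 600nm, 680nm; column 2 is 580nm.
Long rows with sample_id=S032, wavelength=580nm: 85.5 + 65.68 = 151.18.

151.18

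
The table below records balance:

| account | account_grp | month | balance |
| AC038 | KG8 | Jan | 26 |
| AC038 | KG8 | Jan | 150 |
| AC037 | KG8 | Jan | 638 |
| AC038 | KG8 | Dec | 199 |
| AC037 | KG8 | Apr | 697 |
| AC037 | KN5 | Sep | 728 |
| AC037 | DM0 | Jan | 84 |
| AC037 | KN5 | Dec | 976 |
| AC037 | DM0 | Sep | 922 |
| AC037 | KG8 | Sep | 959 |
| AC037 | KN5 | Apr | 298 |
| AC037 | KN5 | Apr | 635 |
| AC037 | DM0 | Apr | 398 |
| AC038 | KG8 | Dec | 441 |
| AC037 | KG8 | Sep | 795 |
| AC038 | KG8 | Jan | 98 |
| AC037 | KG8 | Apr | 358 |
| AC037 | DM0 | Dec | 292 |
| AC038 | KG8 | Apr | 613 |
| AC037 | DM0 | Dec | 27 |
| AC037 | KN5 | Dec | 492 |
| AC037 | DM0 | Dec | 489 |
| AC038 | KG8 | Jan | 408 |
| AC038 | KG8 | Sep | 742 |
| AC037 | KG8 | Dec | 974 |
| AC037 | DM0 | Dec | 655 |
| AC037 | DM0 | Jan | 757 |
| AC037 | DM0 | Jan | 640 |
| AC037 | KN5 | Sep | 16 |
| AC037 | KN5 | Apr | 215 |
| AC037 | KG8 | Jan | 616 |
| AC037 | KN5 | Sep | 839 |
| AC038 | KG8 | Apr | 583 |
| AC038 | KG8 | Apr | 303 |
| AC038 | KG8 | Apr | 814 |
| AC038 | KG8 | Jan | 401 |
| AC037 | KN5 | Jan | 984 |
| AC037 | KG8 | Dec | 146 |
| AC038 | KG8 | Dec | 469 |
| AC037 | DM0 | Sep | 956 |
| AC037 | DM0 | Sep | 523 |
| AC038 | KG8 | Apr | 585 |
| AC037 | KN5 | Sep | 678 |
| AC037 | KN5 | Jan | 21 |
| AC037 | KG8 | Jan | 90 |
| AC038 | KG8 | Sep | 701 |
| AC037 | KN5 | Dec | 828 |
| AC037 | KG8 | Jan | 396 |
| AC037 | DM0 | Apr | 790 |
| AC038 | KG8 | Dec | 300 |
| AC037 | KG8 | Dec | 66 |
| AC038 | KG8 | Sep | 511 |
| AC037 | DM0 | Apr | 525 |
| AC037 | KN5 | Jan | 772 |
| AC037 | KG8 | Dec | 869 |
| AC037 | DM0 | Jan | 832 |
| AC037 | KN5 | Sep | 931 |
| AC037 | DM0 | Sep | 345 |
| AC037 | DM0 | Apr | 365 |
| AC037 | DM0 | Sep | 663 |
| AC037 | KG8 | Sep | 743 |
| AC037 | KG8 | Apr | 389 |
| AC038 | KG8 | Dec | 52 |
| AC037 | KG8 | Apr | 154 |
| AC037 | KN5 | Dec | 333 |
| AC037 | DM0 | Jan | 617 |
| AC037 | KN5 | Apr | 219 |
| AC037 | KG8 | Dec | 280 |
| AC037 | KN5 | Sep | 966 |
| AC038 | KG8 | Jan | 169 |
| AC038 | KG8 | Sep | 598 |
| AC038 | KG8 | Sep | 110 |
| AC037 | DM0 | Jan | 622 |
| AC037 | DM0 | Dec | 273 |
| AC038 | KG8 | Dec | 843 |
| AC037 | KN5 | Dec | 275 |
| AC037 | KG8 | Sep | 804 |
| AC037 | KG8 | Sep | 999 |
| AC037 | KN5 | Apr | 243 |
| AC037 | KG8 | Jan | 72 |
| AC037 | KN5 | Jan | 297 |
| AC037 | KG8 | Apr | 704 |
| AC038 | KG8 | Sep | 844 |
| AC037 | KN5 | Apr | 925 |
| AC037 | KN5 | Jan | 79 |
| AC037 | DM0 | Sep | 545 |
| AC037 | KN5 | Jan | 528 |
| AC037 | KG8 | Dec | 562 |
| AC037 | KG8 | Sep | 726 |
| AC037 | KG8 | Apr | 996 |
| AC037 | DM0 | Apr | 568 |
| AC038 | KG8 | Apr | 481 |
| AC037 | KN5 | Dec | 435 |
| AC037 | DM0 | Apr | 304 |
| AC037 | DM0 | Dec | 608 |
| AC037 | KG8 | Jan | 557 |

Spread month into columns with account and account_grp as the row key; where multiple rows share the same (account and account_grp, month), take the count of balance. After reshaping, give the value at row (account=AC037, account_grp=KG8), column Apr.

6

Rows with account=AC037, account_grp=KG8 and month=Apr: balance values are 697, 358, 389, 154, 704, 996.
6 rows match — count = 6.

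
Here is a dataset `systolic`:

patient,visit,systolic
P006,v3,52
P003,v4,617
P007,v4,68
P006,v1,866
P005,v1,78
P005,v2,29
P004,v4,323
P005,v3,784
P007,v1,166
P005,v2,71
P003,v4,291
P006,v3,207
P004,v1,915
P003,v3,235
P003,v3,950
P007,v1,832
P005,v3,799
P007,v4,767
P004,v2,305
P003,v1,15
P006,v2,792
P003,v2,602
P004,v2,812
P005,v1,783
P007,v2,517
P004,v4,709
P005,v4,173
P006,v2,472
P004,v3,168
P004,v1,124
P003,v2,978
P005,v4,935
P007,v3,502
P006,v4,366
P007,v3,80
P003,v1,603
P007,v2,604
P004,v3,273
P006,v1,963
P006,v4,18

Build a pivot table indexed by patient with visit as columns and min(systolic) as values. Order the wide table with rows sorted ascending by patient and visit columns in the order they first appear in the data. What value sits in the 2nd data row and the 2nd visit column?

With rows sorted ascending by patient, row 2 is patient=P004. visit columns in first-appearance order: v3, v4, v1, v2; column 2 is v4.
Long rows with patient=P004, visit=v4: min(323, 709) = 323.

323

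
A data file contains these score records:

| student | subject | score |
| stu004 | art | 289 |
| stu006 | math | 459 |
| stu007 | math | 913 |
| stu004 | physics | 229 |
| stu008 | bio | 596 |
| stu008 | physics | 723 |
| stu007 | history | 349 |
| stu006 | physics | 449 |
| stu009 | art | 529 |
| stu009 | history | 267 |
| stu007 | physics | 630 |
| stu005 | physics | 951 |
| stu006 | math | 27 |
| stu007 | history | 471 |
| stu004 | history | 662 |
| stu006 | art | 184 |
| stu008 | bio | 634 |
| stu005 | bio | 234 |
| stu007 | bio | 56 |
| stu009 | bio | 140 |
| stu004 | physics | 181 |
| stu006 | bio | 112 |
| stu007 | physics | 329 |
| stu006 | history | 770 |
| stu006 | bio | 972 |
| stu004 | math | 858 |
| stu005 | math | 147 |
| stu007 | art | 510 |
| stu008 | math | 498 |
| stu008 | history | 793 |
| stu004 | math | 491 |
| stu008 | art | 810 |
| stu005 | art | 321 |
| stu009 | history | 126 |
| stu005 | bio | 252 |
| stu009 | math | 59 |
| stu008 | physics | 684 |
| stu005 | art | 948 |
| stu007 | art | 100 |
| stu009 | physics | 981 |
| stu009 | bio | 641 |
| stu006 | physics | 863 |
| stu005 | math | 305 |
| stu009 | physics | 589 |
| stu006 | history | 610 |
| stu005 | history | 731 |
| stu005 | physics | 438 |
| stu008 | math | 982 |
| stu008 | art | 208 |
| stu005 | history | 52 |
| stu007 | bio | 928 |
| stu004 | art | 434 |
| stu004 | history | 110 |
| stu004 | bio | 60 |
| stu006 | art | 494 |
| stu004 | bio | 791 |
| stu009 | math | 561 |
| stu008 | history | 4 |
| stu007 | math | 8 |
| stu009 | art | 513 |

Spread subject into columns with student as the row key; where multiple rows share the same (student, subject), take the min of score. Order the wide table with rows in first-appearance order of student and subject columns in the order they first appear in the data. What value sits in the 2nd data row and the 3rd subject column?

With rows in first-appearance order of student, row 2 is student=stu006. subject columns in first-appearance order: art, math, physics, bio, history; column 3 is physics.
Long rows with student=stu006, subject=physics: min(449, 863) = 449.

449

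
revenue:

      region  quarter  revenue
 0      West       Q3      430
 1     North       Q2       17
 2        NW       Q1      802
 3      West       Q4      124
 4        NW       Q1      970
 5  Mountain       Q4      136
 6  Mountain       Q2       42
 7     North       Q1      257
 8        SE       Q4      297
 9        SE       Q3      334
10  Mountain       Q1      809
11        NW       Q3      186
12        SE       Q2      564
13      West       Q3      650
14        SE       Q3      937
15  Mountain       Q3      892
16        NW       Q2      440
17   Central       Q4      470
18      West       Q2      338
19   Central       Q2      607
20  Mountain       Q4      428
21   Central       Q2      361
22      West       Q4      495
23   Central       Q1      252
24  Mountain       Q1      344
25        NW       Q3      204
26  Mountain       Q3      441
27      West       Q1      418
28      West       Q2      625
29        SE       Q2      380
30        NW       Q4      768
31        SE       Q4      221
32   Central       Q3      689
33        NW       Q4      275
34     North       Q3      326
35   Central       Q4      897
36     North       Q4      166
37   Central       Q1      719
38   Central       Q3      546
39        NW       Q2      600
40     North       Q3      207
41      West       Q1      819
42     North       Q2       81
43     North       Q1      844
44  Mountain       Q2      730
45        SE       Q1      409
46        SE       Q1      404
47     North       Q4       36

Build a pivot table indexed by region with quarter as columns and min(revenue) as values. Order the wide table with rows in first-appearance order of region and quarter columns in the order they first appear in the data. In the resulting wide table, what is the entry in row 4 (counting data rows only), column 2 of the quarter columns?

With rows in first-appearance order of region, row 4 is region=Mountain. quarter columns in first-appearance order: Q3, Q2, Q1, Q4; column 2 is Q2.
Long rows with region=Mountain, quarter=Q2: min(42, 730) = 42.

42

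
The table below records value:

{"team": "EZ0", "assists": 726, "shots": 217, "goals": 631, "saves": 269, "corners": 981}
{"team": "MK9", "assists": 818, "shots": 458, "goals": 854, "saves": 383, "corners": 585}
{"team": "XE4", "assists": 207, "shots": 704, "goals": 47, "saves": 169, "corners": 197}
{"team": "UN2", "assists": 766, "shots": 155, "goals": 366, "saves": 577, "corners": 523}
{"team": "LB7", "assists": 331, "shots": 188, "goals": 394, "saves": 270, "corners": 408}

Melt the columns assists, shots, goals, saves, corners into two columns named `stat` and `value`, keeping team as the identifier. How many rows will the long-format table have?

5 team values × 5 melted columns = 25 rows.

25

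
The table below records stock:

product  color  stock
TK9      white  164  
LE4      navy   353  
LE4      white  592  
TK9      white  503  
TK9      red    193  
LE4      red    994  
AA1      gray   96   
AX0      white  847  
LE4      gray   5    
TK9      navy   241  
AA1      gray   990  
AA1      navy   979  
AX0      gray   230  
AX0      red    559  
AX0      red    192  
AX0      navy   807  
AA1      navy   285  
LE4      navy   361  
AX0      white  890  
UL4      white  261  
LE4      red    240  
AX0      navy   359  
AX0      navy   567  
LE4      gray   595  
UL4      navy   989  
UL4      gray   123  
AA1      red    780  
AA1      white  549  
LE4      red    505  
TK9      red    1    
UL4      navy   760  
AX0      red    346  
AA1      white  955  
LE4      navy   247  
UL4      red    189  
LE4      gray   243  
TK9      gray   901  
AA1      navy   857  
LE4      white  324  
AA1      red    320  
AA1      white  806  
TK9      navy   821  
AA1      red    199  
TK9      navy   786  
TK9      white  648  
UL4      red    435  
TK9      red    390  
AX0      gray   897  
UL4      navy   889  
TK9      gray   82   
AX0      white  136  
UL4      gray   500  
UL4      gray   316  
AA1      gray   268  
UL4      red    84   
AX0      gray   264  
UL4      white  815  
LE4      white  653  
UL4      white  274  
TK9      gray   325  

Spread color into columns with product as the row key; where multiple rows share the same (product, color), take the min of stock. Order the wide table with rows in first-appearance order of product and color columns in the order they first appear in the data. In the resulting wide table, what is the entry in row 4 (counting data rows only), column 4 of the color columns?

With rows in first-appearance order of product, row 4 is product=AX0. color columns in first-appearance order: white, navy, red, gray; column 4 is gray.
Long rows with product=AX0, color=gray: min(230, 897, 264) = 230.

230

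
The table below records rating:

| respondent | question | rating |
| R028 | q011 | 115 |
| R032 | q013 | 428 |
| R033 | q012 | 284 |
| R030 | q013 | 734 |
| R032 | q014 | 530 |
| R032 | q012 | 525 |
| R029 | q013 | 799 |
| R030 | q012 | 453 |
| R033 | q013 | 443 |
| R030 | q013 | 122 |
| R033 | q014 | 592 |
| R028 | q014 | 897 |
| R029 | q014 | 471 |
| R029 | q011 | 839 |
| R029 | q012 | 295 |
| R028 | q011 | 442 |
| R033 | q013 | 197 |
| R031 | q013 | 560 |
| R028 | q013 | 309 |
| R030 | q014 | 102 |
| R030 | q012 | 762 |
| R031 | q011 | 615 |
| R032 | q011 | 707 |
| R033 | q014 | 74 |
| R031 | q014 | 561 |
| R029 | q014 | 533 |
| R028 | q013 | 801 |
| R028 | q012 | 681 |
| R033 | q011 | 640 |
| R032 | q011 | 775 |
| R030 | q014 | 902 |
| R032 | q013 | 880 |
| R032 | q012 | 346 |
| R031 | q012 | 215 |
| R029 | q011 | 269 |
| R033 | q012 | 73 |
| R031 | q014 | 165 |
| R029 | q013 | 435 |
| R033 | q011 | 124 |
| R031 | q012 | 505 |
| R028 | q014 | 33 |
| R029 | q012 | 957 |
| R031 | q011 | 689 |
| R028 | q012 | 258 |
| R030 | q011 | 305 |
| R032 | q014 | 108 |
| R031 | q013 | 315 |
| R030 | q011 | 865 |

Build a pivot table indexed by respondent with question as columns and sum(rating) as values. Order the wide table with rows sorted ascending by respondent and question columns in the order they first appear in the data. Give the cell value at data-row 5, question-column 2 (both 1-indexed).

With rows sorted ascending by respondent, row 5 is respondent=R032. question columns in first-appearance order: q011, q013, q012, q014; column 2 is q013.
Long rows with respondent=R032, question=q013: 428 + 880 = 1308.

1308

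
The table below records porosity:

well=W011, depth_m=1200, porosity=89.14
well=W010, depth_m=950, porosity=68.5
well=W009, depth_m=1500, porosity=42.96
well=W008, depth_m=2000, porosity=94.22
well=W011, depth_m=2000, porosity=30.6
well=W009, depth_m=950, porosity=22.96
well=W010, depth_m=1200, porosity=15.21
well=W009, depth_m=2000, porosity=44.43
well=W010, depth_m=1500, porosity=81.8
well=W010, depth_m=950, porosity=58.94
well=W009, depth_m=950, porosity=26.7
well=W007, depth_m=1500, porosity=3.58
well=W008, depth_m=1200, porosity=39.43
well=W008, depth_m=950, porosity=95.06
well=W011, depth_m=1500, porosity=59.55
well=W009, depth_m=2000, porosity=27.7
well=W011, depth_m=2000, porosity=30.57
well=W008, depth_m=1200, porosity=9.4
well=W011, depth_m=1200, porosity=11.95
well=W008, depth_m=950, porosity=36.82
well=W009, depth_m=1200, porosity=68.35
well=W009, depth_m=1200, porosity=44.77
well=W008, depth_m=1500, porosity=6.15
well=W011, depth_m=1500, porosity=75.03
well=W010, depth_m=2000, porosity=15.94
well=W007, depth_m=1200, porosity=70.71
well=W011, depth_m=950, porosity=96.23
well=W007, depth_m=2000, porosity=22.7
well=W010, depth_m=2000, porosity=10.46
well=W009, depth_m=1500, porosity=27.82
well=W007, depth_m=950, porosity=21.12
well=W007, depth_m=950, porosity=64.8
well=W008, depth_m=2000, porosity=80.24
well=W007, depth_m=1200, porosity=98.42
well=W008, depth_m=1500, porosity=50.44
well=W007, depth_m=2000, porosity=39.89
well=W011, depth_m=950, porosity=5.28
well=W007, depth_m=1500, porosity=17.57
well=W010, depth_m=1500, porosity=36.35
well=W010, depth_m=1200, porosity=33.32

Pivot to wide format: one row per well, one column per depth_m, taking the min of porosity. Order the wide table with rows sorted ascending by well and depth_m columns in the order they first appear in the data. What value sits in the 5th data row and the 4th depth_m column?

With rows sorted ascending by well, row 5 is well=W011. depth_m columns in first-appearance order: 1200, 950, 1500, 2000; column 4 is 2000.
Long rows with well=W011, depth_m=2000: min(30.6, 30.57) = 30.57.

30.57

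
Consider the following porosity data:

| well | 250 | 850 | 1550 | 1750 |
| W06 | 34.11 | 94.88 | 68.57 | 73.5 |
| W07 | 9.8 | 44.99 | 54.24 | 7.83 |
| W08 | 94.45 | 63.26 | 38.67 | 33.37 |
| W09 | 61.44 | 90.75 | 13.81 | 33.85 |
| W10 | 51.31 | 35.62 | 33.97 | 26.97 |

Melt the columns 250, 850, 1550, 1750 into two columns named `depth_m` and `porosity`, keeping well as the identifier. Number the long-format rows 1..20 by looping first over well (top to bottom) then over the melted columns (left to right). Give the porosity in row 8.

20 rows total (5 × 4). Row 8: index ⌊(8-1)/4⌋ = 1 into well → W07; (8-1) mod 4 = 3 into the melted columns → 1750.
So row 8 is (W07, 1750, 7.83); porosity = 7.83.

7.83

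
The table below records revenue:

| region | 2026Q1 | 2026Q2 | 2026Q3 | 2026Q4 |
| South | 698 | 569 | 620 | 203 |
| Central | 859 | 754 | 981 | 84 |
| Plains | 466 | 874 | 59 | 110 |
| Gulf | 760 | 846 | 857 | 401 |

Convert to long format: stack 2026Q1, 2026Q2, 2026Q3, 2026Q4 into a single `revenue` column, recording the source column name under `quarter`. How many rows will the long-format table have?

16

4 region values × 4 melted columns = 16 rows.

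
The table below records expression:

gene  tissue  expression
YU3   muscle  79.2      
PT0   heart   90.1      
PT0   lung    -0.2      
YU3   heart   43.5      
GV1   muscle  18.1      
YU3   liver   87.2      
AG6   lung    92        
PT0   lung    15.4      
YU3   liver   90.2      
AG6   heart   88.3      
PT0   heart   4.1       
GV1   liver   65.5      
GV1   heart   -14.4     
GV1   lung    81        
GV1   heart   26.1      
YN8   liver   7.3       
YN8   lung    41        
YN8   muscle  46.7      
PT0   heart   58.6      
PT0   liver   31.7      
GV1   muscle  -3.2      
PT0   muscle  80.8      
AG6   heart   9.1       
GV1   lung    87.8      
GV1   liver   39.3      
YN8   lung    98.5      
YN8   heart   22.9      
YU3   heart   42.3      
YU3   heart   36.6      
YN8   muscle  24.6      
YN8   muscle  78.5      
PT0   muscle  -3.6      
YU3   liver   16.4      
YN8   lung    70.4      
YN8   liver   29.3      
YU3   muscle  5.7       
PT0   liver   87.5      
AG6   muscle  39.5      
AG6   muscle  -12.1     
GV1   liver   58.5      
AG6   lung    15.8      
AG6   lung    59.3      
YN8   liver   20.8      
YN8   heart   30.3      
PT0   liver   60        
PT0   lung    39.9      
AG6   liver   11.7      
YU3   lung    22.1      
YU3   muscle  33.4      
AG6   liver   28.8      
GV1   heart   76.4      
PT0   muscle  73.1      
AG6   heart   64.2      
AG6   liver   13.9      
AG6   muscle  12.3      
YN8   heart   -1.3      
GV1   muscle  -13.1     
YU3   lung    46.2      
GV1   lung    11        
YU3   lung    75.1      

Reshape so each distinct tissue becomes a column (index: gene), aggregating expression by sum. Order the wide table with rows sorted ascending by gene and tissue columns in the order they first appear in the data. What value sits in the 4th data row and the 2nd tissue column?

51.9

With rows sorted ascending by gene, row 4 is gene=YN8. tissue columns in first-appearance order: muscle, heart, lung, liver; column 2 is heart.
Long rows with gene=YN8, tissue=heart: 22.9 + 30.3 + -1.3 = 51.9.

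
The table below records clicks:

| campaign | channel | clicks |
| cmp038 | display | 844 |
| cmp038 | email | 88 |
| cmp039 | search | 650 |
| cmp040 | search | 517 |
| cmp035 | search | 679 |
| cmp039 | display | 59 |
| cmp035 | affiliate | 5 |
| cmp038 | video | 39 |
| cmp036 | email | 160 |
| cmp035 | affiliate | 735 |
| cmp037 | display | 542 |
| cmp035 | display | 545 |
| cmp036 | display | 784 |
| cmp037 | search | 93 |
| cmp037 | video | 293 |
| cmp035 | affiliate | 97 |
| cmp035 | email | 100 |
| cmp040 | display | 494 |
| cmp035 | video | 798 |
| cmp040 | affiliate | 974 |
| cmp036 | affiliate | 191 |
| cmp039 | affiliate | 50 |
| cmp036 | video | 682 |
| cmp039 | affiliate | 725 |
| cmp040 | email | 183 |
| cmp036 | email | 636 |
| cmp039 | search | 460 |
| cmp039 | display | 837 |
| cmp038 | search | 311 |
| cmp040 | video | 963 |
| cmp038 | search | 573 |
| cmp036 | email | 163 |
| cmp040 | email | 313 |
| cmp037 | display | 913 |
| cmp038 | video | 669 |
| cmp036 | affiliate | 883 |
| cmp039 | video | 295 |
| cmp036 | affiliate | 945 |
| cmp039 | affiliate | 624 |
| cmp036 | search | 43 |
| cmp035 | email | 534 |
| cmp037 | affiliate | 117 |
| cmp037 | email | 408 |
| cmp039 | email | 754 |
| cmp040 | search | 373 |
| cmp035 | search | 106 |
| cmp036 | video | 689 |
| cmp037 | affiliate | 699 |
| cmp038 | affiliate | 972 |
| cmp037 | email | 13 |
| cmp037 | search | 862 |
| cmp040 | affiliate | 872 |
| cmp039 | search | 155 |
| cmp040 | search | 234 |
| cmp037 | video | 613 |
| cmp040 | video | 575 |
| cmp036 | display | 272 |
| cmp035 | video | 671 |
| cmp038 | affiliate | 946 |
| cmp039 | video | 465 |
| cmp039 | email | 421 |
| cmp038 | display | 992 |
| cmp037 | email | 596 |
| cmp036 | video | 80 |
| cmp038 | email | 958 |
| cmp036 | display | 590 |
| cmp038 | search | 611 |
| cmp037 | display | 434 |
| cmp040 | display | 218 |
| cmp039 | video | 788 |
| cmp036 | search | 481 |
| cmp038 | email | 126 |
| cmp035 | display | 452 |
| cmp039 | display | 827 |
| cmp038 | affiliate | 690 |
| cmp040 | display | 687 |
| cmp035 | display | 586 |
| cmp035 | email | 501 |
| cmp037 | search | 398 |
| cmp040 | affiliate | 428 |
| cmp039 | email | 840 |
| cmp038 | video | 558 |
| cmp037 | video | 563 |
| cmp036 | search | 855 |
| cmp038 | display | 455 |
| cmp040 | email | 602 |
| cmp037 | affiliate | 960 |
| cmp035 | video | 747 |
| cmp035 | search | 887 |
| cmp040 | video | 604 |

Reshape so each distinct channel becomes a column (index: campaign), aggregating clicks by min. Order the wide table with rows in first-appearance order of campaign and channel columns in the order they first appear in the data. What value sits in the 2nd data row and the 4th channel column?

With rows in first-appearance order of campaign, row 2 is campaign=cmp039. channel columns in first-appearance order: display, email, search, affiliate, video; column 4 is affiliate.
Long rows with campaign=cmp039, channel=affiliate: min(50, 725, 624) = 50.

50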